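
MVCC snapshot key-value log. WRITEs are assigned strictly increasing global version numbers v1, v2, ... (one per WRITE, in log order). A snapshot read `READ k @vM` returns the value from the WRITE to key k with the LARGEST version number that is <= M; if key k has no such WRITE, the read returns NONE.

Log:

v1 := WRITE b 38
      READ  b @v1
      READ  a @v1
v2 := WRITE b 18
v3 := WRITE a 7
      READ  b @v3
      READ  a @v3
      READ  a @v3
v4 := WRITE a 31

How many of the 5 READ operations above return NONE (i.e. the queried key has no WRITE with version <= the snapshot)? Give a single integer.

v1: WRITE b=38  (b history now [(1, 38)])
READ b @v1: history=[(1, 38)] -> pick v1 -> 38
READ a @v1: history=[] -> no version <= 1 -> NONE
v2: WRITE b=18  (b history now [(1, 38), (2, 18)])
v3: WRITE a=7  (a history now [(3, 7)])
READ b @v3: history=[(1, 38), (2, 18)] -> pick v2 -> 18
READ a @v3: history=[(3, 7)] -> pick v3 -> 7
READ a @v3: history=[(3, 7)] -> pick v3 -> 7
v4: WRITE a=31  (a history now [(3, 7), (4, 31)])
Read results in order: ['38', 'NONE', '18', '7', '7']
NONE count = 1

Answer: 1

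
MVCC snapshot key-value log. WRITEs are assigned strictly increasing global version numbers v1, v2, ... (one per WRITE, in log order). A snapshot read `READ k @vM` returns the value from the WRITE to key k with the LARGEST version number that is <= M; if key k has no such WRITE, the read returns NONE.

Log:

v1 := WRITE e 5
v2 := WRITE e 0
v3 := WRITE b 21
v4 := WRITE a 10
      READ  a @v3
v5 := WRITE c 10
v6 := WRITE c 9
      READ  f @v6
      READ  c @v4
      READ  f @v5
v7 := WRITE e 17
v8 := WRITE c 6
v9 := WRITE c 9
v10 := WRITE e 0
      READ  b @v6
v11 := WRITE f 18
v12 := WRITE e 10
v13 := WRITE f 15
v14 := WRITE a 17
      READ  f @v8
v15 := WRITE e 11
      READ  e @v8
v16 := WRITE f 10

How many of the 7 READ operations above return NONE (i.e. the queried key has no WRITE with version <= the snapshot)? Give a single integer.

Answer: 5

Derivation:
v1: WRITE e=5  (e history now [(1, 5)])
v2: WRITE e=0  (e history now [(1, 5), (2, 0)])
v3: WRITE b=21  (b history now [(3, 21)])
v4: WRITE a=10  (a history now [(4, 10)])
READ a @v3: history=[(4, 10)] -> no version <= 3 -> NONE
v5: WRITE c=10  (c history now [(5, 10)])
v6: WRITE c=9  (c history now [(5, 10), (6, 9)])
READ f @v6: history=[] -> no version <= 6 -> NONE
READ c @v4: history=[(5, 10), (6, 9)] -> no version <= 4 -> NONE
READ f @v5: history=[] -> no version <= 5 -> NONE
v7: WRITE e=17  (e history now [(1, 5), (2, 0), (7, 17)])
v8: WRITE c=6  (c history now [(5, 10), (6, 9), (8, 6)])
v9: WRITE c=9  (c history now [(5, 10), (6, 9), (8, 6), (9, 9)])
v10: WRITE e=0  (e history now [(1, 5), (2, 0), (7, 17), (10, 0)])
READ b @v6: history=[(3, 21)] -> pick v3 -> 21
v11: WRITE f=18  (f history now [(11, 18)])
v12: WRITE e=10  (e history now [(1, 5), (2, 0), (7, 17), (10, 0), (12, 10)])
v13: WRITE f=15  (f history now [(11, 18), (13, 15)])
v14: WRITE a=17  (a history now [(4, 10), (14, 17)])
READ f @v8: history=[(11, 18), (13, 15)] -> no version <= 8 -> NONE
v15: WRITE e=11  (e history now [(1, 5), (2, 0), (7, 17), (10, 0), (12, 10), (15, 11)])
READ e @v8: history=[(1, 5), (2, 0), (7, 17), (10, 0), (12, 10), (15, 11)] -> pick v7 -> 17
v16: WRITE f=10  (f history now [(11, 18), (13, 15), (16, 10)])
Read results in order: ['NONE', 'NONE', 'NONE', 'NONE', '21', 'NONE', '17']
NONE count = 5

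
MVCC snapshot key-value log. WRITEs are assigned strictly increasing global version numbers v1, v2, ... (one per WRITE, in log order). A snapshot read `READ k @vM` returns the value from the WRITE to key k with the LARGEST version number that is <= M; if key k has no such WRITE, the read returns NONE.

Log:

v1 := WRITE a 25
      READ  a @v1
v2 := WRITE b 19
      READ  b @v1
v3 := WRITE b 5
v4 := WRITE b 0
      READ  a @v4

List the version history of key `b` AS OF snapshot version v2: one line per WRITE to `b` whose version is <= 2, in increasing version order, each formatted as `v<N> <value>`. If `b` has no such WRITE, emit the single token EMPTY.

Scan writes for key=b with version <= 2:
  v1 WRITE a 25 -> skip
  v2 WRITE b 19 -> keep
  v3 WRITE b 5 -> drop (> snap)
  v4 WRITE b 0 -> drop (> snap)
Collected: [(2, 19)]

Answer: v2 19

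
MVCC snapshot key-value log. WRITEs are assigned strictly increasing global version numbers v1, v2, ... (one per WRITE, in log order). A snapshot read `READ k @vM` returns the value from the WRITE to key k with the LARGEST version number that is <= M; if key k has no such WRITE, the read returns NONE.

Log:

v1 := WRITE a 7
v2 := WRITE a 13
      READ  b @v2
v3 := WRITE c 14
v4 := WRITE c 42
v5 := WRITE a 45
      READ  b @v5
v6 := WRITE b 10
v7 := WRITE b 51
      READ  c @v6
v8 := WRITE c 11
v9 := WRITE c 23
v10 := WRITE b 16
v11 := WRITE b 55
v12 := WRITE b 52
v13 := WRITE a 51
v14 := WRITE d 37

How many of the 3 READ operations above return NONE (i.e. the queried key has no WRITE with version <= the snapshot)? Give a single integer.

Answer: 2

Derivation:
v1: WRITE a=7  (a history now [(1, 7)])
v2: WRITE a=13  (a history now [(1, 7), (2, 13)])
READ b @v2: history=[] -> no version <= 2 -> NONE
v3: WRITE c=14  (c history now [(3, 14)])
v4: WRITE c=42  (c history now [(3, 14), (4, 42)])
v5: WRITE a=45  (a history now [(1, 7), (2, 13), (5, 45)])
READ b @v5: history=[] -> no version <= 5 -> NONE
v6: WRITE b=10  (b history now [(6, 10)])
v7: WRITE b=51  (b history now [(6, 10), (7, 51)])
READ c @v6: history=[(3, 14), (4, 42)] -> pick v4 -> 42
v8: WRITE c=11  (c history now [(3, 14), (4, 42), (8, 11)])
v9: WRITE c=23  (c history now [(3, 14), (4, 42), (8, 11), (9, 23)])
v10: WRITE b=16  (b history now [(6, 10), (7, 51), (10, 16)])
v11: WRITE b=55  (b history now [(6, 10), (7, 51), (10, 16), (11, 55)])
v12: WRITE b=52  (b history now [(6, 10), (7, 51), (10, 16), (11, 55), (12, 52)])
v13: WRITE a=51  (a history now [(1, 7), (2, 13), (5, 45), (13, 51)])
v14: WRITE d=37  (d history now [(14, 37)])
Read results in order: ['NONE', 'NONE', '42']
NONE count = 2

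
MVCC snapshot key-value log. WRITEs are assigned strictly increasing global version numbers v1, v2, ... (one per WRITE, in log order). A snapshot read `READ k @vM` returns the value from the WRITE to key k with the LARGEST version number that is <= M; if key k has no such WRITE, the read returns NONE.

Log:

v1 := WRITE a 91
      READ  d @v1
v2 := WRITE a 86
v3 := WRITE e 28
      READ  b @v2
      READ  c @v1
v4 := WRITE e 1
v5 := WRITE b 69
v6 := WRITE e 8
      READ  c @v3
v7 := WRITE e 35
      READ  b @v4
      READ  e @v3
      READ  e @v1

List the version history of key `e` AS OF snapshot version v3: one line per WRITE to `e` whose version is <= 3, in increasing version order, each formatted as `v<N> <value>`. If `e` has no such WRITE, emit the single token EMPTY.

Answer: v3 28

Derivation:
Scan writes for key=e with version <= 3:
  v1 WRITE a 91 -> skip
  v2 WRITE a 86 -> skip
  v3 WRITE e 28 -> keep
  v4 WRITE e 1 -> drop (> snap)
  v5 WRITE b 69 -> skip
  v6 WRITE e 8 -> drop (> snap)
  v7 WRITE e 35 -> drop (> snap)
Collected: [(3, 28)]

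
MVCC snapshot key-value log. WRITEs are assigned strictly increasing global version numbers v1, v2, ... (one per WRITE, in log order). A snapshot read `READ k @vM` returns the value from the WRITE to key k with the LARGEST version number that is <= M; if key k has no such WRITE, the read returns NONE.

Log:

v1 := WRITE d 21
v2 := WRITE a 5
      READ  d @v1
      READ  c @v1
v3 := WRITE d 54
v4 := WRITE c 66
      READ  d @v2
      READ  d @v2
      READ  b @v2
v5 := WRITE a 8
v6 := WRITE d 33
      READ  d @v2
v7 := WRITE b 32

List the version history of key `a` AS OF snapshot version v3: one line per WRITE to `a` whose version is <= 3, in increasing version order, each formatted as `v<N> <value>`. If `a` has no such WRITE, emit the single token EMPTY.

Answer: v2 5

Derivation:
Scan writes for key=a with version <= 3:
  v1 WRITE d 21 -> skip
  v2 WRITE a 5 -> keep
  v3 WRITE d 54 -> skip
  v4 WRITE c 66 -> skip
  v5 WRITE a 8 -> drop (> snap)
  v6 WRITE d 33 -> skip
  v7 WRITE b 32 -> skip
Collected: [(2, 5)]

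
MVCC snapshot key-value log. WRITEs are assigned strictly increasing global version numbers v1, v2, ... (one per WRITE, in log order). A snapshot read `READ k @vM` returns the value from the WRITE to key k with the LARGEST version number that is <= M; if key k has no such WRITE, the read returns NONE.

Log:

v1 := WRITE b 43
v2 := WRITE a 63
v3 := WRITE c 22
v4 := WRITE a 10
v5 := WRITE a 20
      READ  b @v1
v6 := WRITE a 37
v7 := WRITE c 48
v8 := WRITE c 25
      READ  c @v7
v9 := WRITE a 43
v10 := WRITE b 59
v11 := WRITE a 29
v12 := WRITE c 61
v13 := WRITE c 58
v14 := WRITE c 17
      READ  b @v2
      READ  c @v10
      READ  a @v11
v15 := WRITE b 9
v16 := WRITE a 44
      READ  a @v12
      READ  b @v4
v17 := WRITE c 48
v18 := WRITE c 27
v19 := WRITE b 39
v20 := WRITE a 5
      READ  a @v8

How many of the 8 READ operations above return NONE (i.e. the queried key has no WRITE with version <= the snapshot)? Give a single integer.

v1: WRITE b=43  (b history now [(1, 43)])
v2: WRITE a=63  (a history now [(2, 63)])
v3: WRITE c=22  (c history now [(3, 22)])
v4: WRITE a=10  (a history now [(2, 63), (4, 10)])
v5: WRITE a=20  (a history now [(2, 63), (4, 10), (5, 20)])
READ b @v1: history=[(1, 43)] -> pick v1 -> 43
v6: WRITE a=37  (a history now [(2, 63), (4, 10), (5, 20), (6, 37)])
v7: WRITE c=48  (c history now [(3, 22), (7, 48)])
v8: WRITE c=25  (c history now [(3, 22), (7, 48), (8, 25)])
READ c @v7: history=[(3, 22), (7, 48), (8, 25)] -> pick v7 -> 48
v9: WRITE a=43  (a history now [(2, 63), (4, 10), (5, 20), (6, 37), (9, 43)])
v10: WRITE b=59  (b history now [(1, 43), (10, 59)])
v11: WRITE a=29  (a history now [(2, 63), (4, 10), (5, 20), (6, 37), (9, 43), (11, 29)])
v12: WRITE c=61  (c history now [(3, 22), (7, 48), (8, 25), (12, 61)])
v13: WRITE c=58  (c history now [(3, 22), (7, 48), (8, 25), (12, 61), (13, 58)])
v14: WRITE c=17  (c history now [(3, 22), (7, 48), (8, 25), (12, 61), (13, 58), (14, 17)])
READ b @v2: history=[(1, 43), (10, 59)] -> pick v1 -> 43
READ c @v10: history=[(3, 22), (7, 48), (8, 25), (12, 61), (13, 58), (14, 17)] -> pick v8 -> 25
READ a @v11: history=[(2, 63), (4, 10), (5, 20), (6, 37), (9, 43), (11, 29)] -> pick v11 -> 29
v15: WRITE b=9  (b history now [(1, 43), (10, 59), (15, 9)])
v16: WRITE a=44  (a history now [(2, 63), (4, 10), (5, 20), (6, 37), (9, 43), (11, 29), (16, 44)])
READ a @v12: history=[(2, 63), (4, 10), (5, 20), (6, 37), (9, 43), (11, 29), (16, 44)] -> pick v11 -> 29
READ b @v4: history=[(1, 43), (10, 59), (15, 9)] -> pick v1 -> 43
v17: WRITE c=48  (c history now [(3, 22), (7, 48), (8, 25), (12, 61), (13, 58), (14, 17), (17, 48)])
v18: WRITE c=27  (c history now [(3, 22), (7, 48), (8, 25), (12, 61), (13, 58), (14, 17), (17, 48), (18, 27)])
v19: WRITE b=39  (b history now [(1, 43), (10, 59), (15, 9), (19, 39)])
v20: WRITE a=5  (a history now [(2, 63), (4, 10), (5, 20), (6, 37), (9, 43), (11, 29), (16, 44), (20, 5)])
READ a @v8: history=[(2, 63), (4, 10), (5, 20), (6, 37), (9, 43), (11, 29), (16, 44), (20, 5)] -> pick v6 -> 37
Read results in order: ['43', '48', '43', '25', '29', '29', '43', '37']
NONE count = 0

Answer: 0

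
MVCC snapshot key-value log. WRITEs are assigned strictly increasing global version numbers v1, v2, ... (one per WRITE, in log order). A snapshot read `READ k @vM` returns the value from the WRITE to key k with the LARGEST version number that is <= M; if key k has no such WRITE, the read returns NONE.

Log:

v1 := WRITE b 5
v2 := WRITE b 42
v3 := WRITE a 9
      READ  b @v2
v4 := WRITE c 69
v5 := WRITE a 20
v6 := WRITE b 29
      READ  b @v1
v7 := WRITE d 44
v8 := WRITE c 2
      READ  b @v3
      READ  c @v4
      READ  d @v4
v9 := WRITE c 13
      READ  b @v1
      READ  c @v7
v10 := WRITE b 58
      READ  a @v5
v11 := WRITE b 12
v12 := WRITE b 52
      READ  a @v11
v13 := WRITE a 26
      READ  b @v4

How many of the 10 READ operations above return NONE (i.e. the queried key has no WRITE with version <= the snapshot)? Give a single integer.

Answer: 1

Derivation:
v1: WRITE b=5  (b history now [(1, 5)])
v2: WRITE b=42  (b history now [(1, 5), (2, 42)])
v3: WRITE a=9  (a history now [(3, 9)])
READ b @v2: history=[(1, 5), (2, 42)] -> pick v2 -> 42
v4: WRITE c=69  (c history now [(4, 69)])
v5: WRITE a=20  (a history now [(3, 9), (5, 20)])
v6: WRITE b=29  (b history now [(1, 5), (2, 42), (6, 29)])
READ b @v1: history=[(1, 5), (2, 42), (6, 29)] -> pick v1 -> 5
v7: WRITE d=44  (d history now [(7, 44)])
v8: WRITE c=2  (c history now [(4, 69), (8, 2)])
READ b @v3: history=[(1, 5), (2, 42), (6, 29)] -> pick v2 -> 42
READ c @v4: history=[(4, 69), (8, 2)] -> pick v4 -> 69
READ d @v4: history=[(7, 44)] -> no version <= 4 -> NONE
v9: WRITE c=13  (c history now [(4, 69), (8, 2), (9, 13)])
READ b @v1: history=[(1, 5), (2, 42), (6, 29)] -> pick v1 -> 5
READ c @v7: history=[(4, 69), (8, 2), (9, 13)] -> pick v4 -> 69
v10: WRITE b=58  (b history now [(1, 5), (2, 42), (6, 29), (10, 58)])
READ a @v5: history=[(3, 9), (5, 20)] -> pick v5 -> 20
v11: WRITE b=12  (b history now [(1, 5), (2, 42), (6, 29), (10, 58), (11, 12)])
v12: WRITE b=52  (b history now [(1, 5), (2, 42), (6, 29), (10, 58), (11, 12), (12, 52)])
READ a @v11: history=[(3, 9), (5, 20)] -> pick v5 -> 20
v13: WRITE a=26  (a history now [(3, 9), (5, 20), (13, 26)])
READ b @v4: history=[(1, 5), (2, 42), (6, 29), (10, 58), (11, 12), (12, 52)] -> pick v2 -> 42
Read results in order: ['42', '5', '42', '69', 'NONE', '5', '69', '20', '20', '42']
NONE count = 1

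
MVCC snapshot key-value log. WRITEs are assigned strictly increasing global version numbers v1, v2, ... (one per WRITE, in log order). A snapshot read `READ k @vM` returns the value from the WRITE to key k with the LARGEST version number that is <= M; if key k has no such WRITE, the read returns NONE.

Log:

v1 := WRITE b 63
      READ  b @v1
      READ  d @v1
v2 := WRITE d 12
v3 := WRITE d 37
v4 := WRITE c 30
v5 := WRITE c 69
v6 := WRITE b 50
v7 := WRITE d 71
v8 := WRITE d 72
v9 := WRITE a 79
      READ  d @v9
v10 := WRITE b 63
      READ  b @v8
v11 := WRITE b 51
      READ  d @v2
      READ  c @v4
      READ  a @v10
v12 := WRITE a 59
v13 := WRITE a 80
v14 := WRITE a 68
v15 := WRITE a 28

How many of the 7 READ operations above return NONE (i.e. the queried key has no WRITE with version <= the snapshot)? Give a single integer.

Answer: 1

Derivation:
v1: WRITE b=63  (b history now [(1, 63)])
READ b @v1: history=[(1, 63)] -> pick v1 -> 63
READ d @v1: history=[] -> no version <= 1 -> NONE
v2: WRITE d=12  (d history now [(2, 12)])
v3: WRITE d=37  (d history now [(2, 12), (3, 37)])
v4: WRITE c=30  (c history now [(4, 30)])
v5: WRITE c=69  (c history now [(4, 30), (5, 69)])
v6: WRITE b=50  (b history now [(1, 63), (6, 50)])
v7: WRITE d=71  (d history now [(2, 12), (3, 37), (7, 71)])
v8: WRITE d=72  (d history now [(2, 12), (3, 37), (7, 71), (8, 72)])
v9: WRITE a=79  (a history now [(9, 79)])
READ d @v9: history=[(2, 12), (3, 37), (7, 71), (8, 72)] -> pick v8 -> 72
v10: WRITE b=63  (b history now [(1, 63), (6, 50), (10, 63)])
READ b @v8: history=[(1, 63), (6, 50), (10, 63)] -> pick v6 -> 50
v11: WRITE b=51  (b history now [(1, 63), (6, 50), (10, 63), (11, 51)])
READ d @v2: history=[(2, 12), (3, 37), (7, 71), (8, 72)] -> pick v2 -> 12
READ c @v4: history=[(4, 30), (5, 69)] -> pick v4 -> 30
READ a @v10: history=[(9, 79)] -> pick v9 -> 79
v12: WRITE a=59  (a history now [(9, 79), (12, 59)])
v13: WRITE a=80  (a history now [(9, 79), (12, 59), (13, 80)])
v14: WRITE a=68  (a history now [(9, 79), (12, 59), (13, 80), (14, 68)])
v15: WRITE a=28  (a history now [(9, 79), (12, 59), (13, 80), (14, 68), (15, 28)])
Read results in order: ['63', 'NONE', '72', '50', '12', '30', '79']
NONE count = 1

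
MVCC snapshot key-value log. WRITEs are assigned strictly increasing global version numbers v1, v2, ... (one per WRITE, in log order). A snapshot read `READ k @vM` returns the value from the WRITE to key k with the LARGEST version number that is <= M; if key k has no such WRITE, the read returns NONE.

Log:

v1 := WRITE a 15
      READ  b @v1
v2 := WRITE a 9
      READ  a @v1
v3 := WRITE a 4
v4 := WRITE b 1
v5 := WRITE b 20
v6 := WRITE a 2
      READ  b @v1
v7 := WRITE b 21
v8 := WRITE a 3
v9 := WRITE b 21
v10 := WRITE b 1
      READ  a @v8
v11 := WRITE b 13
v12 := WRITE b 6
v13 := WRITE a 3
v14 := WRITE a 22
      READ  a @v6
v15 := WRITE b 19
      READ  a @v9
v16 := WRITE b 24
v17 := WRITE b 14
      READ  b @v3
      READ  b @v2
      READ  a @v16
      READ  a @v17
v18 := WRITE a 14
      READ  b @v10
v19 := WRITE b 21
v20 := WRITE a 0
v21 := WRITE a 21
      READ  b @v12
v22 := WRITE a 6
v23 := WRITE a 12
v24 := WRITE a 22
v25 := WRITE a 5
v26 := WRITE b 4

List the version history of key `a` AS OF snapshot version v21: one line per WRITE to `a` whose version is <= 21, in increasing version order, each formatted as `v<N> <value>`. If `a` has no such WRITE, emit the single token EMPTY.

Scan writes for key=a with version <= 21:
  v1 WRITE a 15 -> keep
  v2 WRITE a 9 -> keep
  v3 WRITE a 4 -> keep
  v4 WRITE b 1 -> skip
  v5 WRITE b 20 -> skip
  v6 WRITE a 2 -> keep
  v7 WRITE b 21 -> skip
  v8 WRITE a 3 -> keep
  v9 WRITE b 21 -> skip
  v10 WRITE b 1 -> skip
  v11 WRITE b 13 -> skip
  v12 WRITE b 6 -> skip
  v13 WRITE a 3 -> keep
  v14 WRITE a 22 -> keep
  v15 WRITE b 19 -> skip
  v16 WRITE b 24 -> skip
  v17 WRITE b 14 -> skip
  v18 WRITE a 14 -> keep
  v19 WRITE b 21 -> skip
  v20 WRITE a 0 -> keep
  v21 WRITE a 21 -> keep
  v22 WRITE a 6 -> drop (> snap)
  v23 WRITE a 12 -> drop (> snap)
  v24 WRITE a 22 -> drop (> snap)
  v25 WRITE a 5 -> drop (> snap)
  v26 WRITE b 4 -> skip
Collected: [(1, 15), (2, 9), (3, 4), (6, 2), (8, 3), (13, 3), (14, 22), (18, 14), (20, 0), (21, 21)]

Answer: v1 15
v2 9
v3 4
v6 2
v8 3
v13 3
v14 22
v18 14
v20 0
v21 21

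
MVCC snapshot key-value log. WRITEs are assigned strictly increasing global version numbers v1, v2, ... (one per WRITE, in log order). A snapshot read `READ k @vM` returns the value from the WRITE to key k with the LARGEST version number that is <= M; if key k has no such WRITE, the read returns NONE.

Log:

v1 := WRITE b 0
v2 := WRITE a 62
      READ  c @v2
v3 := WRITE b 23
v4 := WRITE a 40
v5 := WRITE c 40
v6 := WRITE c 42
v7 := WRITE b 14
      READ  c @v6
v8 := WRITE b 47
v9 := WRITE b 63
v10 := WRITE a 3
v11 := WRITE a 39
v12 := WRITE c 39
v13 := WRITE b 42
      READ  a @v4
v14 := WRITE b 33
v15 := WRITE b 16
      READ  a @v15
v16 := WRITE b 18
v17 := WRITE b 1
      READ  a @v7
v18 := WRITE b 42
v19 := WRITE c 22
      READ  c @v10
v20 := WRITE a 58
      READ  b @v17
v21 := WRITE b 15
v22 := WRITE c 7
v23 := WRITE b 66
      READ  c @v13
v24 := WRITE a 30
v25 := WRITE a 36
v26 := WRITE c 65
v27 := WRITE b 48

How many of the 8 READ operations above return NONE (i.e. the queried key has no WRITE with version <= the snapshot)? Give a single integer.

Answer: 1

Derivation:
v1: WRITE b=0  (b history now [(1, 0)])
v2: WRITE a=62  (a history now [(2, 62)])
READ c @v2: history=[] -> no version <= 2 -> NONE
v3: WRITE b=23  (b history now [(1, 0), (3, 23)])
v4: WRITE a=40  (a history now [(2, 62), (4, 40)])
v5: WRITE c=40  (c history now [(5, 40)])
v6: WRITE c=42  (c history now [(5, 40), (6, 42)])
v7: WRITE b=14  (b history now [(1, 0), (3, 23), (7, 14)])
READ c @v6: history=[(5, 40), (6, 42)] -> pick v6 -> 42
v8: WRITE b=47  (b history now [(1, 0), (3, 23), (7, 14), (8, 47)])
v9: WRITE b=63  (b history now [(1, 0), (3, 23), (7, 14), (8, 47), (9, 63)])
v10: WRITE a=3  (a history now [(2, 62), (4, 40), (10, 3)])
v11: WRITE a=39  (a history now [(2, 62), (4, 40), (10, 3), (11, 39)])
v12: WRITE c=39  (c history now [(5, 40), (6, 42), (12, 39)])
v13: WRITE b=42  (b history now [(1, 0), (3, 23), (7, 14), (8, 47), (9, 63), (13, 42)])
READ a @v4: history=[(2, 62), (4, 40), (10, 3), (11, 39)] -> pick v4 -> 40
v14: WRITE b=33  (b history now [(1, 0), (3, 23), (7, 14), (8, 47), (9, 63), (13, 42), (14, 33)])
v15: WRITE b=16  (b history now [(1, 0), (3, 23), (7, 14), (8, 47), (9, 63), (13, 42), (14, 33), (15, 16)])
READ a @v15: history=[(2, 62), (4, 40), (10, 3), (11, 39)] -> pick v11 -> 39
v16: WRITE b=18  (b history now [(1, 0), (3, 23), (7, 14), (8, 47), (9, 63), (13, 42), (14, 33), (15, 16), (16, 18)])
v17: WRITE b=1  (b history now [(1, 0), (3, 23), (7, 14), (8, 47), (9, 63), (13, 42), (14, 33), (15, 16), (16, 18), (17, 1)])
READ a @v7: history=[(2, 62), (4, 40), (10, 3), (11, 39)] -> pick v4 -> 40
v18: WRITE b=42  (b history now [(1, 0), (3, 23), (7, 14), (8, 47), (9, 63), (13, 42), (14, 33), (15, 16), (16, 18), (17, 1), (18, 42)])
v19: WRITE c=22  (c history now [(5, 40), (6, 42), (12, 39), (19, 22)])
READ c @v10: history=[(5, 40), (6, 42), (12, 39), (19, 22)] -> pick v6 -> 42
v20: WRITE a=58  (a history now [(2, 62), (4, 40), (10, 3), (11, 39), (20, 58)])
READ b @v17: history=[(1, 0), (3, 23), (7, 14), (8, 47), (9, 63), (13, 42), (14, 33), (15, 16), (16, 18), (17, 1), (18, 42)] -> pick v17 -> 1
v21: WRITE b=15  (b history now [(1, 0), (3, 23), (7, 14), (8, 47), (9, 63), (13, 42), (14, 33), (15, 16), (16, 18), (17, 1), (18, 42), (21, 15)])
v22: WRITE c=7  (c history now [(5, 40), (6, 42), (12, 39), (19, 22), (22, 7)])
v23: WRITE b=66  (b history now [(1, 0), (3, 23), (7, 14), (8, 47), (9, 63), (13, 42), (14, 33), (15, 16), (16, 18), (17, 1), (18, 42), (21, 15), (23, 66)])
READ c @v13: history=[(5, 40), (6, 42), (12, 39), (19, 22), (22, 7)] -> pick v12 -> 39
v24: WRITE a=30  (a history now [(2, 62), (4, 40), (10, 3), (11, 39), (20, 58), (24, 30)])
v25: WRITE a=36  (a history now [(2, 62), (4, 40), (10, 3), (11, 39), (20, 58), (24, 30), (25, 36)])
v26: WRITE c=65  (c history now [(5, 40), (6, 42), (12, 39), (19, 22), (22, 7), (26, 65)])
v27: WRITE b=48  (b history now [(1, 0), (3, 23), (7, 14), (8, 47), (9, 63), (13, 42), (14, 33), (15, 16), (16, 18), (17, 1), (18, 42), (21, 15), (23, 66), (27, 48)])
Read results in order: ['NONE', '42', '40', '39', '40', '42', '1', '39']
NONE count = 1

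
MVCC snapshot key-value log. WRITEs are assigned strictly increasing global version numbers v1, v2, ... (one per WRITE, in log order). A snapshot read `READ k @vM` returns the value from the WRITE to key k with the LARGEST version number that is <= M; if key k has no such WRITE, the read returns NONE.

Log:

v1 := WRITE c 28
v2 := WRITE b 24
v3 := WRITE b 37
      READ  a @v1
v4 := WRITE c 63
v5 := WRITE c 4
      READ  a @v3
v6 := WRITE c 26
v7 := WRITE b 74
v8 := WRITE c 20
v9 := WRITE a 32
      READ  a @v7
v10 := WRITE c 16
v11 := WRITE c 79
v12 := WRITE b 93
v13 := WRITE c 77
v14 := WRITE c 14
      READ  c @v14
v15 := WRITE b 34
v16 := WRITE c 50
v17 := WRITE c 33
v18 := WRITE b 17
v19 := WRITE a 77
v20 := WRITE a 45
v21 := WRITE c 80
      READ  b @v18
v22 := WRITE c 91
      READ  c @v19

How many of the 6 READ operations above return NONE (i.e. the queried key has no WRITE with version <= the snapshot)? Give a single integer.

v1: WRITE c=28  (c history now [(1, 28)])
v2: WRITE b=24  (b history now [(2, 24)])
v3: WRITE b=37  (b history now [(2, 24), (3, 37)])
READ a @v1: history=[] -> no version <= 1 -> NONE
v4: WRITE c=63  (c history now [(1, 28), (4, 63)])
v5: WRITE c=4  (c history now [(1, 28), (4, 63), (5, 4)])
READ a @v3: history=[] -> no version <= 3 -> NONE
v6: WRITE c=26  (c history now [(1, 28), (4, 63), (5, 4), (6, 26)])
v7: WRITE b=74  (b history now [(2, 24), (3, 37), (7, 74)])
v8: WRITE c=20  (c history now [(1, 28), (4, 63), (5, 4), (6, 26), (8, 20)])
v9: WRITE a=32  (a history now [(9, 32)])
READ a @v7: history=[(9, 32)] -> no version <= 7 -> NONE
v10: WRITE c=16  (c history now [(1, 28), (4, 63), (5, 4), (6, 26), (8, 20), (10, 16)])
v11: WRITE c=79  (c history now [(1, 28), (4, 63), (5, 4), (6, 26), (8, 20), (10, 16), (11, 79)])
v12: WRITE b=93  (b history now [(2, 24), (3, 37), (7, 74), (12, 93)])
v13: WRITE c=77  (c history now [(1, 28), (4, 63), (5, 4), (6, 26), (8, 20), (10, 16), (11, 79), (13, 77)])
v14: WRITE c=14  (c history now [(1, 28), (4, 63), (5, 4), (6, 26), (8, 20), (10, 16), (11, 79), (13, 77), (14, 14)])
READ c @v14: history=[(1, 28), (4, 63), (5, 4), (6, 26), (8, 20), (10, 16), (11, 79), (13, 77), (14, 14)] -> pick v14 -> 14
v15: WRITE b=34  (b history now [(2, 24), (3, 37), (7, 74), (12, 93), (15, 34)])
v16: WRITE c=50  (c history now [(1, 28), (4, 63), (5, 4), (6, 26), (8, 20), (10, 16), (11, 79), (13, 77), (14, 14), (16, 50)])
v17: WRITE c=33  (c history now [(1, 28), (4, 63), (5, 4), (6, 26), (8, 20), (10, 16), (11, 79), (13, 77), (14, 14), (16, 50), (17, 33)])
v18: WRITE b=17  (b history now [(2, 24), (3, 37), (7, 74), (12, 93), (15, 34), (18, 17)])
v19: WRITE a=77  (a history now [(9, 32), (19, 77)])
v20: WRITE a=45  (a history now [(9, 32), (19, 77), (20, 45)])
v21: WRITE c=80  (c history now [(1, 28), (4, 63), (5, 4), (6, 26), (8, 20), (10, 16), (11, 79), (13, 77), (14, 14), (16, 50), (17, 33), (21, 80)])
READ b @v18: history=[(2, 24), (3, 37), (7, 74), (12, 93), (15, 34), (18, 17)] -> pick v18 -> 17
v22: WRITE c=91  (c history now [(1, 28), (4, 63), (5, 4), (6, 26), (8, 20), (10, 16), (11, 79), (13, 77), (14, 14), (16, 50), (17, 33), (21, 80), (22, 91)])
READ c @v19: history=[(1, 28), (4, 63), (5, 4), (6, 26), (8, 20), (10, 16), (11, 79), (13, 77), (14, 14), (16, 50), (17, 33), (21, 80), (22, 91)] -> pick v17 -> 33
Read results in order: ['NONE', 'NONE', 'NONE', '14', '17', '33']
NONE count = 3

Answer: 3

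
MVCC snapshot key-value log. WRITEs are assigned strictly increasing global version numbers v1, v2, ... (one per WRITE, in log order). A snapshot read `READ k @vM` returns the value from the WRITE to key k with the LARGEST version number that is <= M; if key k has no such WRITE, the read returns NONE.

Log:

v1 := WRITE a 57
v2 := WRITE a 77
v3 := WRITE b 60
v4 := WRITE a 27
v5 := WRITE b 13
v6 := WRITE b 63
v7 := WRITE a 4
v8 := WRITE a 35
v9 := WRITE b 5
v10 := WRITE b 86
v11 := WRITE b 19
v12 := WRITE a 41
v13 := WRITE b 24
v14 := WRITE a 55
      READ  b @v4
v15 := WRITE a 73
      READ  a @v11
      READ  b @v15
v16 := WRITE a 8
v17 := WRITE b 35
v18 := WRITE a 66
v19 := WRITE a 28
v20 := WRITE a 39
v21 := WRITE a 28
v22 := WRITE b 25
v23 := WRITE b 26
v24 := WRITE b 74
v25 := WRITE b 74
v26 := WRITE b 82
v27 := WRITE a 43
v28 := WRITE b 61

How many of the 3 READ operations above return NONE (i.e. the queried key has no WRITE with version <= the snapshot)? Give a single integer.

Answer: 0

Derivation:
v1: WRITE a=57  (a history now [(1, 57)])
v2: WRITE a=77  (a history now [(1, 57), (2, 77)])
v3: WRITE b=60  (b history now [(3, 60)])
v4: WRITE a=27  (a history now [(1, 57), (2, 77), (4, 27)])
v5: WRITE b=13  (b history now [(3, 60), (5, 13)])
v6: WRITE b=63  (b history now [(3, 60), (5, 13), (6, 63)])
v7: WRITE a=4  (a history now [(1, 57), (2, 77), (4, 27), (7, 4)])
v8: WRITE a=35  (a history now [(1, 57), (2, 77), (4, 27), (7, 4), (8, 35)])
v9: WRITE b=5  (b history now [(3, 60), (5, 13), (6, 63), (9, 5)])
v10: WRITE b=86  (b history now [(3, 60), (5, 13), (6, 63), (9, 5), (10, 86)])
v11: WRITE b=19  (b history now [(3, 60), (5, 13), (6, 63), (9, 5), (10, 86), (11, 19)])
v12: WRITE a=41  (a history now [(1, 57), (2, 77), (4, 27), (7, 4), (8, 35), (12, 41)])
v13: WRITE b=24  (b history now [(3, 60), (5, 13), (6, 63), (9, 5), (10, 86), (11, 19), (13, 24)])
v14: WRITE a=55  (a history now [(1, 57), (2, 77), (4, 27), (7, 4), (8, 35), (12, 41), (14, 55)])
READ b @v4: history=[(3, 60), (5, 13), (6, 63), (9, 5), (10, 86), (11, 19), (13, 24)] -> pick v3 -> 60
v15: WRITE a=73  (a history now [(1, 57), (2, 77), (4, 27), (7, 4), (8, 35), (12, 41), (14, 55), (15, 73)])
READ a @v11: history=[(1, 57), (2, 77), (4, 27), (7, 4), (8, 35), (12, 41), (14, 55), (15, 73)] -> pick v8 -> 35
READ b @v15: history=[(3, 60), (5, 13), (6, 63), (9, 5), (10, 86), (11, 19), (13, 24)] -> pick v13 -> 24
v16: WRITE a=8  (a history now [(1, 57), (2, 77), (4, 27), (7, 4), (8, 35), (12, 41), (14, 55), (15, 73), (16, 8)])
v17: WRITE b=35  (b history now [(3, 60), (5, 13), (6, 63), (9, 5), (10, 86), (11, 19), (13, 24), (17, 35)])
v18: WRITE a=66  (a history now [(1, 57), (2, 77), (4, 27), (7, 4), (8, 35), (12, 41), (14, 55), (15, 73), (16, 8), (18, 66)])
v19: WRITE a=28  (a history now [(1, 57), (2, 77), (4, 27), (7, 4), (8, 35), (12, 41), (14, 55), (15, 73), (16, 8), (18, 66), (19, 28)])
v20: WRITE a=39  (a history now [(1, 57), (2, 77), (4, 27), (7, 4), (8, 35), (12, 41), (14, 55), (15, 73), (16, 8), (18, 66), (19, 28), (20, 39)])
v21: WRITE a=28  (a history now [(1, 57), (2, 77), (4, 27), (7, 4), (8, 35), (12, 41), (14, 55), (15, 73), (16, 8), (18, 66), (19, 28), (20, 39), (21, 28)])
v22: WRITE b=25  (b history now [(3, 60), (5, 13), (6, 63), (9, 5), (10, 86), (11, 19), (13, 24), (17, 35), (22, 25)])
v23: WRITE b=26  (b history now [(3, 60), (5, 13), (6, 63), (9, 5), (10, 86), (11, 19), (13, 24), (17, 35), (22, 25), (23, 26)])
v24: WRITE b=74  (b history now [(3, 60), (5, 13), (6, 63), (9, 5), (10, 86), (11, 19), (13, 24), (17, 35), (22, 25), (23, 26), (24, 74)])
v25: WRITE b=74  (b history now [(3, 60), (5, 13), (6, 63), (9, 5), (10, 86), (11, 19), (13, 24), (17, 35), (22, 25), (23, 26), (24, 74), (25, 74)])
v26: WRITE b=82  (b history now [(3, 60), (5, 13), (6, 63), (9, 5), (10, 86), (11, 19), (13, 24), (17, 35), (22, 25), (23, 26), (24, 74), (25, 74), (26, 82)])
v27: WRITE a=43  (a history now [(1, 57), (2, 77), (4, 27), (7, 4), (8, 35), (12, 41), (14, 55), (15, 73), (16, 8), (18, 66), (19, 28), (20, 39), (21, 28), (27, 43)])
v28: WRITE b=61  (b history now [(3, 60), (5, 13), (6, 63), (9, 5), (10, 86), (11, 19), (13, 24), (17, 35), (22, 25), (23, 26), (24, 74), (25, 74), (26, 82), (28, 61)])
Read results in order: ['60', '35', '24']
NONE count = 0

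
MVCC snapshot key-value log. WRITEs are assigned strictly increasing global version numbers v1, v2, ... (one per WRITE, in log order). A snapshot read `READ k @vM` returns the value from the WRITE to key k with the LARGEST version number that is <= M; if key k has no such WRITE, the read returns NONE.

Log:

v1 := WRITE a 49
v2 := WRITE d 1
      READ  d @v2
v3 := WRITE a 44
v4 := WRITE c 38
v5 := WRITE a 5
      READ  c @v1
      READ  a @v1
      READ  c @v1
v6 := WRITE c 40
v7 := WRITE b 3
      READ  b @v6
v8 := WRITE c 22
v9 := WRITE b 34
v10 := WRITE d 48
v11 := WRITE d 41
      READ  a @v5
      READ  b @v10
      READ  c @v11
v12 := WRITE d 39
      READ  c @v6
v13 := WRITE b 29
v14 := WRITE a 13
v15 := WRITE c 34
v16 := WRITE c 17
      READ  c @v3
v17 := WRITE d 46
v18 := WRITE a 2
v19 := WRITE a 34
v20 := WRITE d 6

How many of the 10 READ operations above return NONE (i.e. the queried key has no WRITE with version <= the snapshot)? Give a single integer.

v1: WRITE a=49  (a history now [(1, 49)])
v2: WRITE d=1  (d history now [(2, 1)])
READ d @v2: history=[(2, 1)] -> pick v2 -> 1
v3: WRITE a=44  (a history now [(1, 49), (3, 44)])
v4: WRITE c=38  (c history now [(4, 38)])
v5: WRITE a=5  (a history now [(1, 49), (3, 44), (5, 5)])
READ c @v1: history=[(4, 38)] -> no version <= 1 -> NONE
READ a @v1: history=[(1, 49), (3, 44), (5, 5)] -> pick v1 -> 49
READ c @v1: history=[(4, 38)] -> no version <= 1 -> NONE
v6: WRITE c=40  (c history now [(4, 38), (6, 40)])
v7: WRITE b=3  (b history now [(7, 3)])
READ b @v6: history=[(7, 3)] -> no version <= 6 -> NONE
v8: WRITE c=22  (c history now [(4, 38), (6, 40), (8, 22)])
v9: WRITE b=34  (b history now [(7, 3), (9, 34)])
v10: WRITE d=48  (d history now [(2, 1), (10, 48)])
v11: WRITE d=41  (d history now [(2, 1), (10, 48), (11, 41)])
READ a @v5: history=[(1, 49), (3, 44), (5, 5)] -> pick v5 -> 5
READ b @v10: history=[(7, 3), (9, 34)] -> pick v9 -> 34
READ c @v11: history=[(4, 38), (6, 40), (8, 22)] -> pick v8 -> 22
v12: WRITE d=39  (d history now [(2, 1), (10, 48), (11, 41), (12, 39)])
READ c @v6: history=[(4, 38), (6, 40), (8, 22)] -> pick v6 -> 40
v13: WRITE b=29  (b history now [(7, 3), (9, 34), (13, 29)])
v14: WRITE a=13  (a history now [(1, 49), (3, 44), (5, 5), (14, 13)])
v15: WRITE c=34  (c history now [(4, 38), (6, 40), (8, 22), (15, 34)])
v16: WRITE c=17  (c history now [(4, 38), (6, 40), (8, 22), (15, 34), (16, 17)])
READ c @v3: history=[(4, 38), (6, 40), (8, 22), (15, 34), (16, 17)] -> no version <= 3 -> NONE
v17: WRITE d=46  (d history now [(2, 1), (10, 48), (11, 41), (12, 39), (17, 46)])
v18: WRITE a=2  (a history now [(1, 49), (3, 44), (5, 5), (14, 13), (18, 2)])
v19: WRITE a=34  (a history now [(1, 49), (3, 44), (5, 5), (14, 13), (18, 2), (19, 34)])
v20: WRITE d=6  (d history now [(2, 1), (10, 48), (11, 41), (12, 39), (17, 46), (20, 6)])
Read results in order: ['1', 'NONE', '49', 'NONE', 'NONE', '5', '34', '22', '40', 'NONE']
NONE count = 4

Answer: 4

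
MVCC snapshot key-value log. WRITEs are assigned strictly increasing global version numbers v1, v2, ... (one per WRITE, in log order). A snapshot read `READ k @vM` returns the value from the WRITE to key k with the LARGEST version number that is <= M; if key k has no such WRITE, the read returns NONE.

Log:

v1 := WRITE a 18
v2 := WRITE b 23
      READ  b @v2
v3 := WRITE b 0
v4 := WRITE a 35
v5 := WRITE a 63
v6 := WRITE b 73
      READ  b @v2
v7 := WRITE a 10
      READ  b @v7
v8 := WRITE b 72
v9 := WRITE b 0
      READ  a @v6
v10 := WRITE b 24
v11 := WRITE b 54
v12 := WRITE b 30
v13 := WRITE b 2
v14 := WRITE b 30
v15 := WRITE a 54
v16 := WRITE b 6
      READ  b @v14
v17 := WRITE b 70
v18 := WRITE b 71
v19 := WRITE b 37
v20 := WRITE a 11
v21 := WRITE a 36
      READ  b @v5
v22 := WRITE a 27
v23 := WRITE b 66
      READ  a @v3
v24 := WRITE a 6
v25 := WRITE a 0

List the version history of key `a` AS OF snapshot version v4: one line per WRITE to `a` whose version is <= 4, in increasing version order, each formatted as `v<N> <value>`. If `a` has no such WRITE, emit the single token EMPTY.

Answer: v1 18
v4 35

Derivation:
Scan writes for key=a with version <= 4:
  v1 WRITE a 18 -> keep
  v2 WRITE b 23 -> skip
  v3 WRITE b 0 -> skip
  v4 WRITE a 35 -> keep
  v5 WRITE a 63 -> drop (> snap)
  v6 WRITE b 73 -> skip
  v7 WRITE a 10 -> drop (> snap)
  v8 WRITE b 72 -> skip
  v9 WRITE b 0 -> skip
  v10 WRITE b 24 -> skip
  v11 WRITE b 54 -> skip
  v12 WRITE b 30 -> skip
  v13 WRITE b 2 -> skip
  v14 WRITE b 30 -> skip
  v15 WRITE a 54 -> drop (> snap)
  v16 WRITE b 6 -> skip
  v17 WRITE b 70 -> skip
  v18 WRITE b 71 -> skip
  v19 WRITE b 37 -> skip
  v20 WRITE a 11 -> drop (> snap)
  v21 WRITE a 36 -> drop (> snap)
  v22 WRITE a 27 -> drop (> snap)
  v23 WRITE b 66 -> skip
  v24 WRITE a 6 -> drop (> snap)
  v25 WRITE a 0 -> drop (> snap)
Collected: [(1, 18), (4, 35)]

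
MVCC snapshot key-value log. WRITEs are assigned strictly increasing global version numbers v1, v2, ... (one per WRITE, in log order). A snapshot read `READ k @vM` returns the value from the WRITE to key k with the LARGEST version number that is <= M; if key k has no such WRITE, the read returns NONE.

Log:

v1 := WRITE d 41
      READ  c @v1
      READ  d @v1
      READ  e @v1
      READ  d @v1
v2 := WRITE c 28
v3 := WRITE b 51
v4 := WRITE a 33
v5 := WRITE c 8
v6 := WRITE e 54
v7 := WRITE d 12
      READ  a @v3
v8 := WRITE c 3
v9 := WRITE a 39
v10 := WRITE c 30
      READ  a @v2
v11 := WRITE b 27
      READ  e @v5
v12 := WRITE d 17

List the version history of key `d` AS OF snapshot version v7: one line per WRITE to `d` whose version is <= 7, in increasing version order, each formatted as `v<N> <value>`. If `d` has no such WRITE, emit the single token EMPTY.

Scan writes for key=d with version <= 7:
  v1 WRITE d 41 -> keep
  v2 WRITE c 28 -> skip
  v3 WRITE b 51 -> skip
  v4 WRITE a 33 -> skip
  v5 WRITE c 8 -> skip
  v6 WRITE e 54 -> skip
  v7 WRITE d 12 -> keep
  v8 WRITE c 3 -> skip
  v9 WRITE a 39 -> skip
  v10 WRITE c 30 -> skip
  v11 WRITE b 27 -> skip
  v12 WRITE d 17 -> drop (> snap)
Collected: [(1, 41), (7, 12)]

Answer: v1 41
v7 12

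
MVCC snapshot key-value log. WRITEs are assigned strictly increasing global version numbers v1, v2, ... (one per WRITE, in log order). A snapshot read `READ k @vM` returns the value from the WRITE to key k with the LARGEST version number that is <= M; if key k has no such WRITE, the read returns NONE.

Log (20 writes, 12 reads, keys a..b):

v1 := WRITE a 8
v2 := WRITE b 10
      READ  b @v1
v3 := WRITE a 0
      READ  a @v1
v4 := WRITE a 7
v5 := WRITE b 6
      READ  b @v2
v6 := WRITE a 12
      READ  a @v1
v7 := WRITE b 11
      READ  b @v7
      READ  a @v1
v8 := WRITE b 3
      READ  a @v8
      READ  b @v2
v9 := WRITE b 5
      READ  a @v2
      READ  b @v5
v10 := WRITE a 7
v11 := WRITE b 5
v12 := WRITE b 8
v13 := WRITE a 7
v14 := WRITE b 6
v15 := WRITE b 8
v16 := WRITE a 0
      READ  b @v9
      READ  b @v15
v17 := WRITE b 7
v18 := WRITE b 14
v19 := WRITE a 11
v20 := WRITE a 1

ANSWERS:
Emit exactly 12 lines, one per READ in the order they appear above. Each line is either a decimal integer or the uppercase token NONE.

v1: WRITE a=8  (a history now [(1, 8)])
v2: WRITE b=10  (b history now [(2, 10)])
READ b @v1: history=[(2, 10)] -> no version <= 1 -> NONE
v3: WRITE a=0  (a history now [(1, 8), (3, 0)])
READ a @v1: history=[(1, 8), (3, 0)] -> pick v1 -> 8
v4: WRITE a=7  (a history now [(1, 8), (3, 0), (4, 7)])
v5: WRITE b=6  (b history now [(2, 10), (5, 6)])
READ b @v2: history=[(2, 10), (5, 6)] -> pick v2 -> 10
v6: WRITE a=12  (a history now [(1, 8), (3, 0), (4, 7), (6, 12)])
READ a @v1: history=[(1, 8), (3, 0), (4, 7), (6, 12)] -> pick v1 -> 8
v7: WRITE b=11  (b history now [(2, 10), (5, 6), (7, 11)])
READ b @v7: history=[(2, 10), (5, 6), (7, 11)] -> pick v7 -> 11
READ a @v1: history=[(1, 8), (3, 0), (4, 7), (6, 12)] -> pick v1 -> 8
v8: WRITE b=3  (b history now [(2, 10), (5, 6), (7, 11), (8, 3)])
READ a @v8: history=[(1, 8), (3, 0), (4, 7), (6, 12)] -> pick v6 -> 12
READ b @v2: history=[(2, 10), (5, 6), (7, 11), (8, 3)] -> pick v2 -> 10
v9: WRITE b=5  (b history now [(2, 10), (5, 6), (7, 11), (8, 3), (9, 5)])
READ a @v2: history=[(1, 8), (3, 0), (4, 7), (6, 12)] -> pick v1 -> 8
READ b @v5: history=[(2, 10), (5, 6), (7, 11), (8, 3), (9, 5)] -> pick v5 -> 6
v10: WRITE a=7  (a history now [(1, 8), (3, 0), (4, 7), (6, 12), (10, 7)])
v11: WRITE b=5  (b history now [(2, 10), (5, 6), (7, 11), (8, 3), (9, 5), (11, 5)])
v12: WRITE b=8  (b history now [(2, 10), (5, 6), (7, 11), (8, 3), (9, 5), (11, 5), (12, 8)])
v13: WRITE a=7  (a history now [(1, 8), (3, 0), (4, 7), (6, 12), (10, 7), (13, 7)])
v14: WRITE b=6  (b history now [(2, 10), (5, 6), (7, 11), (8, 3), (9, 5), (11, 5), (12, 8), (14, 6)])
v15: WRITE b=8  (b history now [(2, 10), (5, 6), (7, 11), (8, 3), (9, 5), (11, 5), (12, 8), (14, 6), (15, 8)])
v16: WRITE a=0  (a history now [(1, 8), (3, 0), (4, 7), (6, 12), (10, 7), (13, 7), (16, 0)])
READ b @v9: history=[(2, 10), (5, 6), (7, 11), (8, 3), (9, 5), (11, 5), (12, 8), (14, 6), (15, 8)] -> pick v9 -> 5
READ b @v15: history=[(2, 10), (5, 6), (7, 11), (8, 3), (9, 5), (11, 5), (12, 8), (14, 6), (15, 8)] -> pick v15 -> 8
v17: WRITE b=7  (b history now [(2, 10), (5, 6), (7, 11), (8, 3), (9, 5), (11, 5), (12, 8), (14, 6), (15, 8), (17, 7)])
v18: WRITE b=14  (b history now [(2, 10), (5, 6), (7, 11), (8, 3), (9, 5), (11, 5), (12, 8), (14, 6), (15, 8), (17, 7), (18, 14)])
v19: WRITE a=11  (a history now [(1, 8), (3, 0), (4, 7), (6, 12), (10, 7), (13, 7), (16, 0), (19, 11)])
v20: WRITE a=1  (a history now [(1, 8), (3, 0), (4, 7), (6, 12), (10, 7), (13, 7), (16, 0), (19, 11), (20, 1)])

Answer: NONE
8
10
8
11
8
12
10
8
6
5
8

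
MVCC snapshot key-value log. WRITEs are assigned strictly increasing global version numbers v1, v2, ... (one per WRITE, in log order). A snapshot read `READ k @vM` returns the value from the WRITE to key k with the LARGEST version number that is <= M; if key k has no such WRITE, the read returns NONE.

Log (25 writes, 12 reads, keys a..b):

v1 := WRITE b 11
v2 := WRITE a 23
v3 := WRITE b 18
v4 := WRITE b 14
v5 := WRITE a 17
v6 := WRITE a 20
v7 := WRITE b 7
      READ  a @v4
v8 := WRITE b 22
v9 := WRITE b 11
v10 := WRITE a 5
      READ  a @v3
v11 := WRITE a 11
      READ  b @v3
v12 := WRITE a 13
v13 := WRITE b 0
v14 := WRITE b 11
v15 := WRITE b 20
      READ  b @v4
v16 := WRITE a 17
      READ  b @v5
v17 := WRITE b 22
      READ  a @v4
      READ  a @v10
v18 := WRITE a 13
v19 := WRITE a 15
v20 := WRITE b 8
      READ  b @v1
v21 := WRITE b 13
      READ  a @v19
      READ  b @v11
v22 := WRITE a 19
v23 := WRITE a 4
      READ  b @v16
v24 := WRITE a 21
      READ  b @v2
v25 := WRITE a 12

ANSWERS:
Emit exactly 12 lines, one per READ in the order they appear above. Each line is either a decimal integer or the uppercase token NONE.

Answer: 23
23
18
14
14
23
5
11
15
11
20
11

Derivation:
v1: WRITE b=11  (b history now [(1, 11)])
v2: WRITE a=23  (a history now [(2, 23)])
v3: WRITE b=18  (b history now [(1, 11), (3, 18)])
v4: WRITE b=14  (b history now [(1, 11), (3, 18), (4, 14)])
v5: WRITE a=17  (a history now [(2, 23), (5, 17)])
v6: WRITE a=20  (a history now [(2, 23), (5, 17), (6, 20)])
v7: WRITE b=7  (b history now [(1, 11), (3, 18), (4, 14), (7, 7)])
READ a @v4: history=[(2, 23), (5, 17), (6, 20)] -> pick v2 -> 23
v8: WRITE b=22  (b history now [(1, 11), (3, 18), (4, 14), (7, 7), (8, 22)])
v9: WRITE b=11  (b history now [(1, 11), (3, 18), (4, 14), (7, 7), (8, 22), (9, 11)])
v10: WRITE a=5  (a history now [(2, 23), (5, 17), (6, 20), (10, 5)])
READ a @v3: history=[(2, 23), (5, 17), (6, 20), (10, 5)] -> pick v2 -> 23
v11: WRITE a=11  (a history now [(2, 23), (5, 17), (6, 20), (10, 5), (11, 11)])
READ b @v3: history=[(1, 11), (3, 18), (4, 14), (7, 7), (8, 22), (9, 11)] -> pick v3 -> 18
v12: WRITE a=13  (a history now [(2, 23), (5, 17), (6, 20), (10, 5), (11, 11), (12, 13)])
v13: WRITE b=0  (b history now [(1, 11), (3, 18), (4, 14), (7, 7), (8, 22), (9, 11), (13, 0)])
v14: WRITE b=11  (b history now [(1, 11), (3, 18), (4, 14), (7, 7), (8, 22), (9, 11), (13, 0), (14, 11)])
v15: WRITE b=20  (b history now [(1, 11), (3, 18), (4, 14), (7, 7), (8, 22), (9, 11), (13, 0), (14, 11), (15, 20)])
READ b @v4: history=[(1, 11), (3, 18), (4, 14), (7, 7), (8, 22), (9, 11), (13, 0), (14, 11), (15, 20)] -> pick v4 -> 14
v16: WRITE a=17  (a history now [(2, 23), (5, 17), (6, 20), (10, 5), (11, 11), (12, 13), (16, 17)])
READ b @v5: history=[(1, 11), (3, 18), (4, 14), (7, 7), (8, 22), (9, 11), (13, 0), (14, 11), (15, 20)] -> pick v4 -> 14
v17: WRITE b=22  (b history now [(1, 11), (3, 18), (4, 14), (7, 7), (8, 22), (9, 11), (13, 0), (14, 11), (15, 20), (17, 22)])
READ a @v4: history=[(2, 23), (5, 17), (6, 20), (10, 5), (11, 11), (12, 13), (16, 17)] -> pick v2 -> 23
READ a @v10: history=[(2, 23), (5, 17), (6, 20), (10, 5), (11, 11), (12, 13), (16, 17)] -> pick v10 -> 5
v18: WRITE a=13  (a history now [(2, 23), (5, 17), (6, 20), (10, 5), (11, 11), (12, 13), (16, 17), (18, 13)])
v19: WRITE a=15  (a history now [(2, 23), (5, 17), (6, 20), (10, 5), (11, 11), (12, 13), (16, 17), (18, 13), (19, 15)])
v20: WRITE b=8  (b history now [(1, 11), (3, 18), (4, 14), (7, 7), (8, 22), (9, 11), (13, 0), (14, 11), (15, 20), (17, 22), (20, 8)])
READ b @v1: history=[(1, 11), (3, 18), (4, 14), (7, 7), (8, 22), (9, 11), (13, 0), (14, 11), (15, 20), (17, 22), (20, 8)] -> pick v1 -> 11
v21: WRITE b=13  (b history now [(1, 11), (3, 18), (4, 14), (7, 7), (8, 22), (9, 11), (13, 0), (14, 11), (15, 20), (17, 22), (20, 8), (21, 13)])
READ a @v19: history=[(2, 23), (5, 17), (6, 20), (10, 5), (11, 11), (12, 13), (16, 17), (18, 13), (19, 15)] -> pick v19 -> 15
READ b @v11: history=[(1, 11), (3, 18), (4, 14), (7, 7), (8, 22), (9, 11), (13, 0), (14, 11), (15, 20), (17, 22), (20, 8), (21, 13)] -> pick v9 -> 11
v22: WRITE a=19  (a history now [(2, 23), (5, 17), (6, 20), (10, 5), (11, 11), (12, 13), (16, 17), (18, 13), (19, 15), (22, 19)])
v23: WRITE a=4  (a history now [(2, 23), (5, 17), (6, 20), (10, 5), (11, 11), (12, 13), (16, 17), (18, 13), (19, 15), (22, 19), (23, 4)])
READ b @v16: history=[(1, 11), (3, 18), (4, 14), (7, 7), (8, 22), (9, 11), (13, 0), (14, 11), (15, 20), (17, 22), (20, 8), (21, 13)] -> pick v15 -> 20
v24: WRITE a=21  (a history now [(2, 23), (5, 17), (6, 20), (10, 5), (11, 11), (12, 13), (16, 17), (18, 13), (19, 15), (22, 19), (23, 4), (24, 21)])
READ b @v2: history=[(1, 11), (3, 18), (4, 14), (7, 7), (8, 22), (9, 11), (13, 0), (14, 11), (15, 20), (17, 22), (20, 8), (21, 13)] -> pick v1 -> 11
v25: WRITE a=12  (a history now [(2, 23), (5, 17), (6, 20), (10, 5), (11, 11), (12, 13), (16, 17), (18, 13), (19, 15), (22, 19), (23, 4), (24, 21), (25, 12)])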